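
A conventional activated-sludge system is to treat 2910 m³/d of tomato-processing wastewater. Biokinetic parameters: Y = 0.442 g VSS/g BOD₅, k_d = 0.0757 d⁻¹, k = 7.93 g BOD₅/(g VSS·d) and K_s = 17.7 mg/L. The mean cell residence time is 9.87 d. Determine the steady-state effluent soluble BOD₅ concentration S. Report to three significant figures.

From the Monod/SRT balance for a CMAS, S = K_s·(1+k_d θ_c)/[θ_c·(Y k − k_d) − 1] = 17.7 × (1 + 0.0757 × 9.87) / [9.87 × (0.442 × 7.93 − 0.0757) − 1] = 30.92 / 32.85 = 0.9415 mg/L.

S ≈ 0.941 mg/L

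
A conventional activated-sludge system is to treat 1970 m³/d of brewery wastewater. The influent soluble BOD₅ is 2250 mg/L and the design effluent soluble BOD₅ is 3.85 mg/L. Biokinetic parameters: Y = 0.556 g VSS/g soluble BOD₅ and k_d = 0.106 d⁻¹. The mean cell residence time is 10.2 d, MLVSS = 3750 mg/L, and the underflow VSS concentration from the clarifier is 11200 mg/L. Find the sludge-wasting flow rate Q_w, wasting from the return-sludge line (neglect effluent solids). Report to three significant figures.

Q_w ≈ 106 m³/d

Rearranging the biomass balance for a CMAS with decay, V = Y·Q·ΔS·θ_c / [X·(1+k_d θ_c)] = 0.556 × 1970 × (2250 − 3.85) × 10.2 / [3750 × (1 + 0.106 × 10.2)] = 2.51×10^7 / 7804 = 3215 m³.
θ_c = V·X/(Q_w·X_r) when wasting from the recycle, so Q_w = V·X/(θ_c·X_r) = 3215 × 3750 / (10.2 × 11200) = 105.5 m³/d.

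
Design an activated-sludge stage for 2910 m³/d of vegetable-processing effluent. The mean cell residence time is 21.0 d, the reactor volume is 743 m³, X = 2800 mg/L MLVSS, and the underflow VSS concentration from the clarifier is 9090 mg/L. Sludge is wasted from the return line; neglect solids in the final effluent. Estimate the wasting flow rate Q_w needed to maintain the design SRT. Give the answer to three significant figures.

Q_w ≈ 10.9 m³/d

Q_w = (V·X)/(θ_c X_r) = 743.0 × 2800 / (21.0 × 9090) = 10.90 m³/d.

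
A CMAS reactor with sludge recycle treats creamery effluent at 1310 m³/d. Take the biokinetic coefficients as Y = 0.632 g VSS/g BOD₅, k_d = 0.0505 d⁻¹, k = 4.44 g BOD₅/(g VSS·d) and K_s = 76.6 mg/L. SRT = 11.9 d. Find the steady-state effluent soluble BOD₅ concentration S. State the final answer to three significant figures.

S ≈ 3.86 mg/L

Effluent substrate depends only on kinetics and SRT: S = K_s(1 + k_d θ_c) / [θ_c(Yk − k_d) − 1] = 76.6 × (1 + 0.0505 × 11.9) / [11.9 × (0.632 × 4.44 − 0.0505) − 1] = 122.6 / 31.79 = 3.857 mg/L.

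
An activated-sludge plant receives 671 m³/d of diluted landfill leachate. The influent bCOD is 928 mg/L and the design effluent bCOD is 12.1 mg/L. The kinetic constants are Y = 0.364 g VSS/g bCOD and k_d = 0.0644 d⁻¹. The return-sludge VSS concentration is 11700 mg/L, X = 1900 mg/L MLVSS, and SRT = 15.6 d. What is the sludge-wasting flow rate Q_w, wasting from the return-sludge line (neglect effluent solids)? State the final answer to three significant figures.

Q_w ≈ 9.54 m³/d

Steady-state biomass mass balance: V·X·(1 + k_d·θ_c) = Y·Q·(S₀ − S)·θ_c, so V = 0.364 × 671 × (928 − 12.1) × 15.6 / [1900 × (1 + 0.0644 × 15.6)] = 3.49×10^6 / 3809 = 916.2 m³.
θ_c = V·X/(Q_w·X_r) when wasting from the recycle, so Q_w = V·X/(θ_c·X_r) = 916.2 × 1900 / (15.6 × 11700) = 9.538 m³/d.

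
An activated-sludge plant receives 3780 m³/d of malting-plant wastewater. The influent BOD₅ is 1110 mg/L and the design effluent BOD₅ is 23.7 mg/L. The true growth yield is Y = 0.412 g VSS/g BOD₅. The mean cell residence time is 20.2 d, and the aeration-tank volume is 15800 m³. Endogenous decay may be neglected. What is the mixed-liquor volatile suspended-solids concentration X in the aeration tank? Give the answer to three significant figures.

X ≈ 2160 mg/L

X = Y·Q·ΔS·θ_c / V = 0.412 × 3780 × (1110 − 23.7) × 20.2 / 15800 = 2163 mg/L.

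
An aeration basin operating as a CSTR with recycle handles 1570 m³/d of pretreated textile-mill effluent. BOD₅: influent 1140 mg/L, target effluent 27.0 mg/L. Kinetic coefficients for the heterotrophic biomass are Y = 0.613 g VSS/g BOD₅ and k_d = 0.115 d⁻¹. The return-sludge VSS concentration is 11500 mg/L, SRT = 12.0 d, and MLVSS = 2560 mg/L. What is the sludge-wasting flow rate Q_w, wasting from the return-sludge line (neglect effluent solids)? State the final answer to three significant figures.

Q_w ≈ 39.1 m³/d

Steady-state biomass mass balance: V·X·(1 + k_d·θ_c) = Y·Q·(S₀ − S)·θ_c, so V = 0.613 × 1570 × (1140 − 27.0) × 12.0 / [2560 × (1 + 0.115 × 12.0)] = 1.29×10^7 / 6093 = 2110 m³.
Wasting from the return line (neglecting effluent solids): Q_w = V·X / (θ_c·X_r) = 2110 × 2560 / (12.0 × 11500) = 39.14 m³/d.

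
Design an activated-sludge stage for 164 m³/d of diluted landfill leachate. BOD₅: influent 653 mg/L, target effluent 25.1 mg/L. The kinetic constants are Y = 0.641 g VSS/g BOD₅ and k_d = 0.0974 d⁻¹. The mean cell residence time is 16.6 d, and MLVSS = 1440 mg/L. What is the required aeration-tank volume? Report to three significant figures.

V ≈ 291 m³

Steady-state biomass mass balance: V·X·(1 + k_d·θ_c) = Y·Q·(S₀ − S)·θ_c, so V = 0.641 × 164 × (653 − 25.1) × 16.6 / [1440 × (1 + 0.0974 × 16.6)] = 1.1×10^6 / 3768 = 290.8 m³.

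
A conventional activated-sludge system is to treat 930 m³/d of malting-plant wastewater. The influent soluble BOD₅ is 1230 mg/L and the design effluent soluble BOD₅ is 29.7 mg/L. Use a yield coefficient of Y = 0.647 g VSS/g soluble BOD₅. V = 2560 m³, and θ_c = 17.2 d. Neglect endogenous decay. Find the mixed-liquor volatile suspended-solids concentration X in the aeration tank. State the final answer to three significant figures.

X ≈ 4850 mg/L

X = Y·Q·ΔS·θ_c / V = 0.647 × 930 × (1230 − 29.7) × 17.2 / 2560 = 4852 mg/L.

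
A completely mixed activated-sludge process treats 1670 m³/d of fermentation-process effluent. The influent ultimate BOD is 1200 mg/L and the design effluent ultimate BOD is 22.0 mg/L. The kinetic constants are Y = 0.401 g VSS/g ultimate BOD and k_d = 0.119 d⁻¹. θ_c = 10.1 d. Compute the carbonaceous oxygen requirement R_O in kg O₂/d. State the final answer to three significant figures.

R_O ≈ 1460 kg O₂/d

Observed yield with endogenous decay: Y_obs = Y / (1 + k_d·θ_c) = 0.401 / (1 + 0.119 × 10.1) = 0.401 / 2.202 = 0.1821 g VSS/g ultimate BOD.
Substrate removed = Q·(S₀ − S) = 1670 m³/d × (1200 − 22.0) g/m³ = 1.97×10^6 g/d = 1967 kg/d.
Biomass synthesised: P_X = Y_obs × 1967 = 358.3 kg VSS/d.
R_O = Q·ΔS − 1.42 P_X = 1967 − 508.7 = 1459 kg O₂/d.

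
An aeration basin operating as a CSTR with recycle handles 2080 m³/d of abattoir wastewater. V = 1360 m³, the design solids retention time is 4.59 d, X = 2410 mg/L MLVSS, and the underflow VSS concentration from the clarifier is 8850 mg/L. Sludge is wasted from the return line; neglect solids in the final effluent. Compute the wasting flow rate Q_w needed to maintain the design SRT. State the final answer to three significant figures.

Q_w ≈ 80.7 m³/d

Wasting from the return line (neglecting effluent solids): Q_w = V·X / (θ_c·X_r) = 1360 × 2410 / (4.59 × 8850) = 80.69 m³/d.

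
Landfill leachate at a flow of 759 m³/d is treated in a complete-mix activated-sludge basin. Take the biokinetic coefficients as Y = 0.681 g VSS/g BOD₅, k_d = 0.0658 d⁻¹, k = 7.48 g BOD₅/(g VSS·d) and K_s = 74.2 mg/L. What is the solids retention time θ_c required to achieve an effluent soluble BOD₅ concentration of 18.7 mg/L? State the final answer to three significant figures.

From 1/θ_c = Y·k·S/(K_s + S) − k_d: Y·k·S/(K_s+S) = 0.681 × 7.48 × 18.7 / (74.2 + 18.7) = 1.025 d⁻¹.
1/θ_c = 1.025 − 0.0658 = 0.9596 d⁻¹, so θ_c = 1.042 d.

θ_c ≈ 1.04 d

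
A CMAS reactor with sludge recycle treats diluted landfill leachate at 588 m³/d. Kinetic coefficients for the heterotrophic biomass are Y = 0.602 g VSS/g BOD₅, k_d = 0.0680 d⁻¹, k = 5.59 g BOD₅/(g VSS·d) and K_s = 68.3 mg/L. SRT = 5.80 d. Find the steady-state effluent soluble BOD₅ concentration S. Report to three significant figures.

Effluent substrate depends only on kinetics and SRT: S = K_s(1 + k_d θ_c) / [θ_c(Yk − k_d) − 1] = 68.3 × (1 + 0.0680 × 5.80) / [5.80 × (0.602 × 5.59 − 0.0680) − 1] = 95.24 / 18.12 = 5.255 mg/L.

S ≈ 5.25 mg/L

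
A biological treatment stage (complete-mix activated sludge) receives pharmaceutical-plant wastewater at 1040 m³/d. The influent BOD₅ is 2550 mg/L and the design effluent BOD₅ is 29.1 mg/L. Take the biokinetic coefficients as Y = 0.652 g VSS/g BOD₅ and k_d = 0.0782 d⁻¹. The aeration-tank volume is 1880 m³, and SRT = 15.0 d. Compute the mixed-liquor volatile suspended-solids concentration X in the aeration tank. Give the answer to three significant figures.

X = Y·Q·ΔS·θ_c / [V·(1 + k_d θ_c)] = 0.652 × 1040 × (2550 − 29.1) × 15.0 / [1880 × (1 + 0.0782 × 15.0)] = 6276 mg/L.

X ≈ 6280 mg/L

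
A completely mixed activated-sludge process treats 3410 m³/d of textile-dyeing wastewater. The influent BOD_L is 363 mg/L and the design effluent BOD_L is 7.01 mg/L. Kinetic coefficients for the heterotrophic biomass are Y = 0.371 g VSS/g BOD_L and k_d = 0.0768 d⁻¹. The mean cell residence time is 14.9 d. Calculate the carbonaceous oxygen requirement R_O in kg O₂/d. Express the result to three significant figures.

Y_obs = Y / (1 + k_d θ_c) = 0.371 / (1 + 0.0768 × 14.9) = 0.371 / 2.144 = 0.1730.
Q·(S₀ − S) = 3410 × (363 − 7.01) × 10⁻³ = 1214 kg/d removed.
Biomass synthesised: P_X = Y_obs × 1214 = 210.0 kg VSS/d.
R_O = Q·(S₀ − S) − 1.42·P_X = 1214 − 1.42 × 210.0 = 915.7 kg O₂/d.

R_O ≈ 916 kg O₂/d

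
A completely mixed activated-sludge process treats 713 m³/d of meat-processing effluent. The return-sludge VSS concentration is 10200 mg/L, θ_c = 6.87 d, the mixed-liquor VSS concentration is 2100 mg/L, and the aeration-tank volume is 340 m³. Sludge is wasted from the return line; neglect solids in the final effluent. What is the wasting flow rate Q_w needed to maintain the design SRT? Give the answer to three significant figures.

Q_w ≈ 10.2 m³/d

Q_w = (V·X)/(θ_c X_r) = 340.0 × 2100 / (6.87 × 10200) = 10.19 m³/d.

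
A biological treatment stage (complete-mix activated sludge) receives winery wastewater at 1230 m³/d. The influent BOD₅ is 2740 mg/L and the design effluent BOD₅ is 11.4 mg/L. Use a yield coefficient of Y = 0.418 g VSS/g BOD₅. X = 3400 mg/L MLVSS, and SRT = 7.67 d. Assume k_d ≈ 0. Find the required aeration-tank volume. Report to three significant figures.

Biomass mass balance (decay neglected): V·X = Y·Q·(S₀ − S)·θ_c, so V = 0.418 × 1230 × (2740 − 11.4) × 7.67 / 3400 = 3165 m³.

V ≈ 3160 m³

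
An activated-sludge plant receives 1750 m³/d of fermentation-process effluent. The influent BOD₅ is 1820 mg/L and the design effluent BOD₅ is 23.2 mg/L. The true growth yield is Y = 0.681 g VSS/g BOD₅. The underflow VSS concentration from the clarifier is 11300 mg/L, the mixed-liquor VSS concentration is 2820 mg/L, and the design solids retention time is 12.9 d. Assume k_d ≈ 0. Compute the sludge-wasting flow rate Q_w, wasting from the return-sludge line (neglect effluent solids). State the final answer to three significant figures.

With k_d = 0 the design equation reduces to V = Y Q (S₀−S) θ_c / X = 0.681 × 1750 × (1820 − 23.2) × 12.9 / 2820 = 9795 m³.
Q_w = (V·X)/(θ_c X_r) = 9795 × 2820 / (12.9 × 11300) = 189.5 m³/d.

Q_w ≈ 189 m³/d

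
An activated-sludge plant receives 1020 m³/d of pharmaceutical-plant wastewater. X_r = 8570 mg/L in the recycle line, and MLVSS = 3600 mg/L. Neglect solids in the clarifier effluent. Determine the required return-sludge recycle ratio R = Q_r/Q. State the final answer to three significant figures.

R ≈ 0.724

Mass balance around the secondary clarifier (neglecting effluent solids): R = X / (X_r − X) = 3600 / (8570 − 3600) = 0.7243.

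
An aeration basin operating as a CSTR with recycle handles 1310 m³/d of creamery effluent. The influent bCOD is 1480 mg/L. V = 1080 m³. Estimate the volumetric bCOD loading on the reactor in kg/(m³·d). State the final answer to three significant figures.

L_v ≈ 1.80 kg bCOD/(m³·d)

L_v = Q S₀ / V = 1310 × 1480 × 10⁻³ / 1080 = 1.795 kg/(m³·d).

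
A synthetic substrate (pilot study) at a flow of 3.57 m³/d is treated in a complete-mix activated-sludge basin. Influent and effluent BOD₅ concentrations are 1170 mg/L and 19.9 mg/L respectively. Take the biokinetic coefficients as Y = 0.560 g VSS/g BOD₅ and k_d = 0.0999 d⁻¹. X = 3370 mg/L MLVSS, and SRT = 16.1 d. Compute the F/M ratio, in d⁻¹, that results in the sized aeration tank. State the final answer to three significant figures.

F/M ≈ 0.294 d⁻¹

From the SRT design equation V = Y Q (S₀−S) θ_c / [X (1 + k_d θ_c)] = 0.560 × 3.57 × (1170 − 19.9) × 16.1 / [3370 × (1 + 0.0999 × 16.1)] = 3.7×10^4 / 8790 = 4.211 m³.
F/M = Q·S₀ / (V·X) = 3.57 × 1170 / (4.211 × 3370) = 0.2943 g BOD₅·(g VSS·d)⁻¹.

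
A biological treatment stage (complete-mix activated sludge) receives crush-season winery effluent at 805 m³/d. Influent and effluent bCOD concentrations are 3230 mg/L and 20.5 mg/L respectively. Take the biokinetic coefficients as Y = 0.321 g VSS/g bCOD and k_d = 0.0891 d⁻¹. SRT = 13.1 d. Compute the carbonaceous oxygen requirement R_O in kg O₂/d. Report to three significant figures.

R_O ≈ 2040 kg O₂/d

Correct the yield for decay: Y_obs = Y/(1 + k_d θ_c) = 0.321 / (1 + 0.0891 × 13.1) = 0.321 / 2.167 = 0.1481.
ΔS = 3230 − 20.5 = 3210 mg/L, so the substrate removal rate is 805 × 3210/1000 = 2584 kg bCOD/d.
Net sludge production P_X = 0.1481 × 2584 = 382.7 kg VSS/d.
R_O = Q·(S₀ − S) − 1.42·P_X = 2584 − 1.42 × 382.7 = 2040 kg O₂/d.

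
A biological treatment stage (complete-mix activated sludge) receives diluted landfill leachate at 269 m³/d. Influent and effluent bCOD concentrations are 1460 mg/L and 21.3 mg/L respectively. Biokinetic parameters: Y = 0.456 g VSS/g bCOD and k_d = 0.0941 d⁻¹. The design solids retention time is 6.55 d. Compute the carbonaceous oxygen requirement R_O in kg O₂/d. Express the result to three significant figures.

The observed yield is Y_obs = Y/(1 + k_d·θ_c) = 0.456 / (1 + 0.0941 × 6.55) = 0.456 / 1.616 = 0.2821 g VSS per g bCOD removed.
Q·(S₀ − S) = 269 × (1460 − 21.3) × 10⁻³ = 387.0 kg/d removed.
P_X = Y_obs·Q·(S₀ − S) = 0.2821 × 387.0 = 109.2 kg VSS/d.
R_O = Q·(S₀ − S) − 1.42·P_X = 387.0 − 1.42 × 109.2 = 232.0 kg O₂/d.

R_O ≈ 232 kg O₂/d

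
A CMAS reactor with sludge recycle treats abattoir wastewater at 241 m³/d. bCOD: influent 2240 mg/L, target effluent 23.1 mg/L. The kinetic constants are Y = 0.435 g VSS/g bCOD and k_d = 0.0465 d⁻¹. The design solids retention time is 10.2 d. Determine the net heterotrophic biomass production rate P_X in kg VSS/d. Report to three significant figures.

Correct the yield for decay: Y_obs = Y/(1 + k_d θ_c) = 0.435 / (1 + 0.0465 × 10.2) = 0.435 / 1.474 = 0.2951.
Mass of bCOD removed per day: Q(S₀ − S) = 241 × 2217 g/m³ = 534.3 kg/d.
So the net sludge growth is P_X = 0.2951 × 534.3 = 157.6 kg VSS/d.

P_X ≈ 158 kg VSS/d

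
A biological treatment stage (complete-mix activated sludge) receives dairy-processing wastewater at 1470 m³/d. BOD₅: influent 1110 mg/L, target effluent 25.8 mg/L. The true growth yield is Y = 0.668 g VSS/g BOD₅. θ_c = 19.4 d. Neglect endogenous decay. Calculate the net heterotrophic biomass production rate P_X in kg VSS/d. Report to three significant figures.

P_X ≈ 1060 kg VSS/d

No decay correction is needed, so Y_obs = Y = 0.668.
Q·(S₀ − S) = 1470 × (1110 − 25.8) × 10⁻³ = 1594 kg/d removed.
Biomass produced: P_X = Y_obs·Q·ΔS = 0.6680 × 1594 ≈ 1065 kg VSS/d.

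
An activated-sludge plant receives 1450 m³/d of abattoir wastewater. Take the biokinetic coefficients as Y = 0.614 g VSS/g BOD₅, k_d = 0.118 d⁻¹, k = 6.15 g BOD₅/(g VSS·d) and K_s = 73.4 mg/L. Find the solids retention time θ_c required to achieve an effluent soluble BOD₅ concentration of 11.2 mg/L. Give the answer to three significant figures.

θ_c ≈ 2.62 d

At the target effluent, Y k S/(K_s+S) = 0.614×6.15×11.2/84.60 = 0.4999 d⁻¹.
1/θ_c = 0.4999 − 0.118 = 0.3819 d⁻¹, so θ_c = 2.618 d.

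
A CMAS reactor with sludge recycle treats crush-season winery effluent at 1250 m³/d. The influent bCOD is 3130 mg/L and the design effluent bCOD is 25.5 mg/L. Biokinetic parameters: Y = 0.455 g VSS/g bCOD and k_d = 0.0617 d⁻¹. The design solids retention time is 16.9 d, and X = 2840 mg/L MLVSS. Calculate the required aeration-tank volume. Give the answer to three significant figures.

Rearranging the biomass balance for a CMAS with decay, V = Y·Q·ΔS·θ_c / [X·(1+k_d θ_c)] = 0.455 × 1250 × (3130 − 25.5) × 16.9 / [2840 × (1 + 0.0617 × 16.9)] = 2.98×10^7 / 5801 = 5144 m³.

V ≈ 5140 m³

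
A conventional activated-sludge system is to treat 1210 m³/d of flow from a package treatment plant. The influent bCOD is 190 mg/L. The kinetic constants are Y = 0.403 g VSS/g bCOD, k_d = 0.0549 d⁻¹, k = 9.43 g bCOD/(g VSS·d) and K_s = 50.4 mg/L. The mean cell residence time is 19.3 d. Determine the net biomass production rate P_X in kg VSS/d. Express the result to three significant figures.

Effluent substrate depends only on kinetics and SRT: S = K_s(1 + k_d θ_c) / [θ_c(Yk − k_d) − 1] = 50.4 × (1 + 0.0549 × 19.3) / [19.3 × (0.403 × 9.43 − 0.0549) − 1] = 103.8 / 71.29 = 1.456 mg/L.
Y_obs = Y / (1 + k_d θ_c) = 0.403 / (1 + 0.0549 × 19.3) = 0.403 / 2.060 = 0.1957.
Substrate removed = Q·(S₀ − S) = 1210 m³/d × (190 − 1.46) g/m³ = 2.28×10^5 g/d = 228.1 kg/d.
Net biomass production P_X = Y_obs × Q·(S₀ − S) = 0.1957 × 228.1 = 44.64 kg VSS/d.

P_X ≈ 44.6 kg VSS/d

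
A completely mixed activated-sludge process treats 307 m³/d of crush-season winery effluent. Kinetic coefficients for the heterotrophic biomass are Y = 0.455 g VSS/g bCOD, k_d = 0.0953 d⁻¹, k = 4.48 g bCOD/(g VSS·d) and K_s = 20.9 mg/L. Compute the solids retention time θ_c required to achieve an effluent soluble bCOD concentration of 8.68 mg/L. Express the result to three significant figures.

θ_c ≈ 1.99 d

At the target effluent, Y k S/(K_s+S) = 0.455×4.48×8.68/29.58 = 0.5982 d⁻¹.
1/θ_c = 0.5982 − 0.0953 = 0.5029 d⁻¹, so θ_c = 1.989 d.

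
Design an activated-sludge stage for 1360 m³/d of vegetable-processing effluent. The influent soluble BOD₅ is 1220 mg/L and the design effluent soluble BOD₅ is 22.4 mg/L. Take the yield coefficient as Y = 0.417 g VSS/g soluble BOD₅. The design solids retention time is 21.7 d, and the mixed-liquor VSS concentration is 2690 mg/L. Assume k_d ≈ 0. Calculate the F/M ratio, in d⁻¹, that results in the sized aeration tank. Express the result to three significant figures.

Biomass mass balance (decay neglected): V·X = Y·Q·(S₀ − S)·θ_c, so V = 0.417 × 1360 × (1220 − 22.4) × 21.7 / 2690 = 5479 m³.
F/M = applied load / biomass = Q·S₀/(V·X) = 1360 × 1220 / (5479 × 2690) = 0.1126 d⁻¹.

F/M ≈ 0.113 d⁻¹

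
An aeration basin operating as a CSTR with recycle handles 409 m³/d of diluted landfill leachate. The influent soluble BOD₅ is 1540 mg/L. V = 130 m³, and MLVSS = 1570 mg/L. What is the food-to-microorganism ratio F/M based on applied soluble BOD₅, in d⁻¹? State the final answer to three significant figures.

F/M ≈ 3.09 d⁻¹

Food-to-microorganism ratio F/M = Q S₀ / (V X) = 409 × 1540 / (130.0 × 1570) = 3.086 d⁻¹.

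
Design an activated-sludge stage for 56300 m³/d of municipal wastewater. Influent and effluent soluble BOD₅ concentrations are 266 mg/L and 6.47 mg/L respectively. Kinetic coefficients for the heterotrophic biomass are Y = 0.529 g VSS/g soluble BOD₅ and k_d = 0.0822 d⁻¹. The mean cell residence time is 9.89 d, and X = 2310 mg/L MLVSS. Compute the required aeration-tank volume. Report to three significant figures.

V ≈ 18300 m³

From the SRT design equation V = Y Q (S₀−S) θ_c / [X (1 + k_d θ_c)] = 0.529 × 56300 × (266 − 6.47) × 9.89 / [2310 × (1 + 0.0822 × 9.89)] = 7.64×10^7 / 4188 = 18254 m³.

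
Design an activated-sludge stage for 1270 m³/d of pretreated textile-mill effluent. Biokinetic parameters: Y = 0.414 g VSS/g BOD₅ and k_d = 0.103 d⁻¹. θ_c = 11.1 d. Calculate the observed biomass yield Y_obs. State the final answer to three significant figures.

Y_obs ≈ 0.193 g VSS/g BOD₅

The observed yield is Y_obs = Y/(1 + k_d·θ_c) = 0.414 / (1 + 0.103 × 11.1) = 0.414 / 2.143 = 0.1932 g VSS per g BOD₅ removed.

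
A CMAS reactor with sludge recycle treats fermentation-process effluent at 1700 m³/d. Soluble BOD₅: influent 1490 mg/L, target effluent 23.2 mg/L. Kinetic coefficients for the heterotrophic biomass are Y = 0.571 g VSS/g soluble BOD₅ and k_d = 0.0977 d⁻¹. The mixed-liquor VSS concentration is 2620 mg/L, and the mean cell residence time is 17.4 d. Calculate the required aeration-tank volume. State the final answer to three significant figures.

Rearranging the biomass balance for a CMAS with decay, V = Y·Q·ΔS·θ_c / [X·(1+k_d θ_c)] = 0.571 × 1700 × (1490 − 23.2) × 17.4 / [2620 × (1 + 0.0977 × 17.4)] = 2.48×10^7 / 7074 = 3502 m³.

V ≈ 3500 m³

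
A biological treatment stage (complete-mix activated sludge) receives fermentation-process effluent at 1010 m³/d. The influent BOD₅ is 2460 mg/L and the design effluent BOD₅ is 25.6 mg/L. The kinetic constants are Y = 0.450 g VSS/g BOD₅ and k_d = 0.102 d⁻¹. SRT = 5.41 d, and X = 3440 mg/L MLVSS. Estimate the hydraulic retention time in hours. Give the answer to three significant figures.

τ ≈ 26.6 h

From the SRT design equation V = Y Q (S₀−S) θ_c / [X (1 + k_d θ_c)] = 0.450 × 1010 × (2460 − 25.6) × 5.41 / [3440 × (1 + 0.102 × 5.41)] = 5.99×10^6 / 5338 = 1121 m³.
τ = V/Q = 1121/1010 = 1.110 d, or 26.64 h.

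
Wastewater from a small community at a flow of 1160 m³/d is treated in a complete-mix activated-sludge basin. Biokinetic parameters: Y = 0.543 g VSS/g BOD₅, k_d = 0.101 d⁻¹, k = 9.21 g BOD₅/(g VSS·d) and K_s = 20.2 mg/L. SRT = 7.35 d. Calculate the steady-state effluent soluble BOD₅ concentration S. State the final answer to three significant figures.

S ≈ 1.01 mg/L

From the Monod/SRT balance for a CMAS, S = K_s·(1+k_d θ_c)/[θ_c·(Y k − k_d) − 1] = 20.2 × (1 + 0.101 × 7.35) / [7.35 × (0.543 × 9.21 − 0.101) − 1] = 35.20 / 35.02 = 1.005 mg/L.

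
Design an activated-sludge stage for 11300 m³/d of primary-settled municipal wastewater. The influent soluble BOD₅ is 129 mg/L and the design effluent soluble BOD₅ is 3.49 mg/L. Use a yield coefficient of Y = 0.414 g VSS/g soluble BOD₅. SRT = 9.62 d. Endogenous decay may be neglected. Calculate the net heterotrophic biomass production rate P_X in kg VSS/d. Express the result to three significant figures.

Since k_d ≈ 0, Y_obs = Y = 0.414 g VSS/g soluble BOD₅.
Substrate removed = Q·(S₀ − S) = 11300 m³/d × (129 − 3.49) g/m³ = 1.42×10^6 g/d = 1418 kg/d.
Net biomass production P_X = Y_obs × Q·(S₀ − S) = 0.4140 × 1418 = 587.2 kg VSS/d.

P_X ≈ 587 kg VSS/d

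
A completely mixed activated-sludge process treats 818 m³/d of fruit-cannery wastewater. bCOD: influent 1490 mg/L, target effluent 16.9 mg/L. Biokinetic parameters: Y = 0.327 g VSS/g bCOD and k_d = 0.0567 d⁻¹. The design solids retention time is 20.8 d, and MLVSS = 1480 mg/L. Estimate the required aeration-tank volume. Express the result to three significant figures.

Steady-state biomass mass balance: V·X·(1 + k_d·θ_c) = Y·Q·(S₀ − S)·θ_c, so V = 0.327 × 818 × (1490 − 16.9) × 20.8 / [1480 × (1 + 0.0567 × 20.8)] = 8.2×10^6 / 3225 = 2541 m³.

V ≈ 2540 m³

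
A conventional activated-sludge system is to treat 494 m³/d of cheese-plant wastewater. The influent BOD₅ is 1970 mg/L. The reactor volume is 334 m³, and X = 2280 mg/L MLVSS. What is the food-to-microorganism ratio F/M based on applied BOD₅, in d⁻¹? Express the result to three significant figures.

F/M ≈ 1.28 d⁻¹

F/M = Q·S₀ / (V·X) = 494 × 1970 / (334.0 × 2280) = 1.278 g BOD₅·(g VSS·d)⁻¹.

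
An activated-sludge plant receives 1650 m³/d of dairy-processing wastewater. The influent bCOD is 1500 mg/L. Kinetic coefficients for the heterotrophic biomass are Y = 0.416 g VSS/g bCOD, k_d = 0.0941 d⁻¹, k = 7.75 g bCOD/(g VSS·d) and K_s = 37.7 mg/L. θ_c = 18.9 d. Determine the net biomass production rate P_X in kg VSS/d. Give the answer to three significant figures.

P_X ≈ 370 kg VSS/d

From the Monod/SRT balance for a CMAS, S = K_s·(1+k_d θ_c)/[θ_c·(Y k − k_d) − 1] = 37.7 × (1 + 0.0941 × 18.9) / [18.9 × (0.416 × 7.75 − 0.0941) − 1] = 104.7 / 58.16 = 1.801 mg/L.
The observed yield is Y_obs = Y/(1 + k_d·θ_c) = 0.416 / (1 + 0.0941 × 18.9) = 0.416 / 2.778 = 0.1497 g VSS per g bCOD removed.
Mass of bCOD removed per day: Q(S₀ − S) = 1650 × 1498 g/m³ = 2472 kg/d.
Net biomass production P_X = Y_obs × Q·(S₀ − S) = 0.1497 × 2472 = 370.1 kg VSS/d.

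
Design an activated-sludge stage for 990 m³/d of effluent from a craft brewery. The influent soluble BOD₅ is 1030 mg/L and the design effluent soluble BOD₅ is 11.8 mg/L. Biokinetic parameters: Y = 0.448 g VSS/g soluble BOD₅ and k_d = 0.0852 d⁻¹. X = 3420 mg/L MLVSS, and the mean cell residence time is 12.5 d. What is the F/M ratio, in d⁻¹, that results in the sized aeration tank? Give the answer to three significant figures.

Steady-state biomass mass balance: V·X·(1 + k_d·θ_c) = Y·Q·(S₀ − S)·θ_c, so V = 0.448 × 990 × (1030 − 11.8) × 12.5 / [3420 × (1 + 0.0852 × 12.5)] = 5.64×10^6 / 7062 = 799.3 m³.
F/M = Q·S₀ / (V·X) = 990 × 1030 / (799.3 × 3420) = 0.3730 g soluble BOD₅·(g VSS·d)⁻¹.

F/M ≈ 0.373 d⁻¹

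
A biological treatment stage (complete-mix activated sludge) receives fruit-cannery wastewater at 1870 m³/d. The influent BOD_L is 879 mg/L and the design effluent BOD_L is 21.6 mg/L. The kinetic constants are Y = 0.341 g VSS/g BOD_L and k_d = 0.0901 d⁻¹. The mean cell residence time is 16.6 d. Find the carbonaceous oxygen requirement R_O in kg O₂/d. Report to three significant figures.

Observed yield with endogenous decay: Y_obs = Y / (1 + k_d·θ_c) = 0.341 / (1 + 0.0901 × 16.6) = 0.341 / 2.496 = 0.1366 g VSS/g BOD_L.
Mass of BOD_L removed per day: Q(S₀ − S) = 1870 × 857.4 g/m³ = 1603 kg/d.
Biomass synthesised: P_X = Y_obs × 1603 = 219.1 kg VSS/d.
Carbonaceous O₂ demand = substrate oxidised − cell-mass equivalent = 1603 − 1.42 × 219.1 = 1292 kg O₂/d.

R_O ≈ 1290 kg O₂/d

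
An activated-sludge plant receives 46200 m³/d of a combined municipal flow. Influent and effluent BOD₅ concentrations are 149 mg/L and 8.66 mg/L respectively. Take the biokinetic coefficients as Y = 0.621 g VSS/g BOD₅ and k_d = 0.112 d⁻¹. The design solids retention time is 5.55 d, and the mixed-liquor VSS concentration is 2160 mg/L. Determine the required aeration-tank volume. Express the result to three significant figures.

From the SRT design equation V = Y Q (S₀−S) θ_c / [X (1 + k_d θ_c)] = 0.621 × 46200 × (149 − 8.66) × 5.55 / [2160 × (1 + 0.112 × 5.55)] = 2.23×10^7 / 3503 = 6380 m³.

V ≈ 6380 m³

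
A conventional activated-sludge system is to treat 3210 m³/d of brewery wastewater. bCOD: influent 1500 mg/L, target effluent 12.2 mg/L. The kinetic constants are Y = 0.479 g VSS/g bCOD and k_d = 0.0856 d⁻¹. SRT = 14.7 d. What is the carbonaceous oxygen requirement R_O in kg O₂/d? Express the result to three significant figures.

R_O ≈ 3340 kg O₂/d

Y_obs = Y / (1 + k_d θ_c) = 0.479 / (1 + 0.0856 × 14.7) = 0.479 / 2.258 = 0.2121.
Q·(S₀ − S) = 3210 × (1500 − 12.2) × 10⁻³ = 4776 kg/d removed.
Net sludge production P_X = 0.2121 × 4776 = 1013 kg VSS/d.
Carbonaceous O₂ demand = substrate oxidised − cell-mass equivalent = 4776 − 1.42 × 1013 = 3337 kg O₂/d.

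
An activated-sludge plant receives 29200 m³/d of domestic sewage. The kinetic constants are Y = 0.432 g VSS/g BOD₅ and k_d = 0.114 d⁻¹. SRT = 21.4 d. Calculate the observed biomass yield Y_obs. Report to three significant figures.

Y_obs ≈ 0.126 g VSS/g BOD₅

Correct the yield for decay: Y_obs = Y/(1 + k_d θ_c) = 0.432 / (1 + 0.114 × 21.4) = 0.432 / 3.440 = 0.1256.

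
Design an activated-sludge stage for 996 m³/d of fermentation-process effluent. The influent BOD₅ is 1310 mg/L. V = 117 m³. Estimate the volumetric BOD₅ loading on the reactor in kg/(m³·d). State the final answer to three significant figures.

Applied BOD₅ load per unit volume = Q·S₀/V = (996 × 1310/1000)/117.0 = 11.15 kg BOD₅·m⁻³·d⁻¹.

L_v ≈ 11.2 kg BOD₅/(m³·d)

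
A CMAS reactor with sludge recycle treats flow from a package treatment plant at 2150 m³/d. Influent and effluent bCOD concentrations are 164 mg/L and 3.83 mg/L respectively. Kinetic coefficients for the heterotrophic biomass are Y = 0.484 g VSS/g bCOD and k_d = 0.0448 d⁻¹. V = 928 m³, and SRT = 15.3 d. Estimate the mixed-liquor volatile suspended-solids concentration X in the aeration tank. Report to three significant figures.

X ≈ 1630 mg/L

X = Y·Q·ΔS·θ_c / [V·(1 + k_d θ_c)] = 0.484 × 2150 × (164 − 3.83) × 15.3 / [928 × (1 + 0.0448 × 15.3)] = 1630 mg/L.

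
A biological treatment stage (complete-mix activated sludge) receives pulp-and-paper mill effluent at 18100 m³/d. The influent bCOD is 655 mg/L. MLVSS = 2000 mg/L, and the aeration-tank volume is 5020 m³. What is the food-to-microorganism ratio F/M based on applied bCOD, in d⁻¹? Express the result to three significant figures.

F/M ≈ 1.18 d⁻¹

F/M = Q·S₀ / (V·X) = 18100 × 655 / (5020 × 2000) = 1.181 g bCOD·(g VSS·d)⁻¹.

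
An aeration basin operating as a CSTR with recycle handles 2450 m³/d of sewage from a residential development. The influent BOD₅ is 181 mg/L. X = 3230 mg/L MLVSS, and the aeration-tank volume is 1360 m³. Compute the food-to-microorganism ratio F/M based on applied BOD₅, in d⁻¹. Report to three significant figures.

F/M = applied load / biomass = Q·S₀/(V·X) = 2450 × 181 / (1360 × 3230) = 0.1009 d⁻¹.

F/M ≈ 0.101 d⁻¹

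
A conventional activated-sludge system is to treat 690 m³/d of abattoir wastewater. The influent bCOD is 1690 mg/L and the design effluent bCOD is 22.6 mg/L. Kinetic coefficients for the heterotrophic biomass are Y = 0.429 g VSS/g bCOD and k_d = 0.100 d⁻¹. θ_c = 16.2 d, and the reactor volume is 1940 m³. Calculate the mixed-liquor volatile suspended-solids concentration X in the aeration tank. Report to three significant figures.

Solving the biomass balance for X: X = Y Q (S₀−S) θ_c / [V (1+k_d θ_c)] = 0.429 × 690 × (1690 − 22.6) × 16.2 / [1940 × (1 + 0.100 × 16.2)] = 1573 mg/L.

X ≈ 1570 mg/L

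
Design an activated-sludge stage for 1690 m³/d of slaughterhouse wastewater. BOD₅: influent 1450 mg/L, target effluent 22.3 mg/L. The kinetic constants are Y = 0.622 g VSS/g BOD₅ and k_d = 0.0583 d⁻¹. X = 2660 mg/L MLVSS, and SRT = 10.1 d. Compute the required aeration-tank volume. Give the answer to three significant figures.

Rearranging the biomass balance for a CMAS with decay, V = Y·Q·ΔS·θ_c / [X·(1+k_d θ_c)] = 0.622 × 1690 × (1450 − 22.3) × 10.1 / [2660 × (1 + 0.0583 × 10.1)] = 1.52×10^7 / 4226 = 3587 m³.

V ≈ 3590 m³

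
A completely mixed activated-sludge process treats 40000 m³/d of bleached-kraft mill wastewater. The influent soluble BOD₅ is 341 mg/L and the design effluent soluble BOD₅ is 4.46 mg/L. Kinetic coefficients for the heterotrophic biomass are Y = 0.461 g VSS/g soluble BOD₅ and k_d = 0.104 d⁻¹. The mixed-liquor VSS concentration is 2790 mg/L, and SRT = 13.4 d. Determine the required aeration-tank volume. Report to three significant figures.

From the SRT design equation V = Y Q (S₀−S) θ_c / [X (1 + k_d θ_c)] = 0.461 × 40000 × (341 − 4.46) × 13.4 / [2790 × (1 + 0.104 × 13.4)] = 8.32×10^7 / 6678 = 12452 m³.

V ≈ 12500 m³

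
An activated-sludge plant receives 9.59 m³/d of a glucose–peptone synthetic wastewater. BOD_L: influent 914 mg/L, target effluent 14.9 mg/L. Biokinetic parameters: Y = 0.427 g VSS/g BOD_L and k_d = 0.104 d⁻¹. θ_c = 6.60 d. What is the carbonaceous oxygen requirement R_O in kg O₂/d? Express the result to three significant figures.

Observed yield with endogenous decay: Y_obs = Y / (1 + k_d·θ_c) = 0.427 / (1 + 0.104 × 6.60) = 0.427 / 1.686 = 0.2532 g VSS/g BOD_L.
Substrate removed = Q·(S₀ − S) = 9.59 m³/d × (914 − 14.9) g/m³ = 8.62×10^3 g/d = 8.622 kg/d.
Net sludge production P_X = 0.2532 × 8.622 = 2.183 kg VSS/d.
Carbonaceous O₂ demand = substrate oxidised − cell-mass equivalent = 8.622 − 1.42 × 2.183 = 5.522 kg O₂/d.

R_O ≈ 5.52 kg O₂/d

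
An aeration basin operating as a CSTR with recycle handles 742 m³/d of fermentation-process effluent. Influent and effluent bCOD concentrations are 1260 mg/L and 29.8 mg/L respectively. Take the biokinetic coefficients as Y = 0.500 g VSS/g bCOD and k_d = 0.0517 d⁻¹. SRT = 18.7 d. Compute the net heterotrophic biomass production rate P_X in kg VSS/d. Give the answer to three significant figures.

Y_obs = Y / (1 + k_d θ_c) = 0.500 / (1 + 0.0517 × 18.7) = 0.500 / 1.967 = 0.2542.
ΔS = 1260 − 29.8 = 1230 mg/L, so the substrate removal rate is 742 × 1230/1000 = 912.8 kg bCOD/d.
P_X = Y_obs · Q(S₀ − S) = 0.2542 × 912.8 = 232.1 kg VSS/d.

P_X ≈ 232 kg VSS/d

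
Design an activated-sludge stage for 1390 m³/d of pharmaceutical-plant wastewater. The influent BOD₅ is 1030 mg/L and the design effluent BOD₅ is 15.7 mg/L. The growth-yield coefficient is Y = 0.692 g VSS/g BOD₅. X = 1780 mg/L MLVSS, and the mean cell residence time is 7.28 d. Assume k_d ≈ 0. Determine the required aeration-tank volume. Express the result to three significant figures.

V·X = Y·Q·ΔS·θ_c gives V = 0.692 × 1390 × (1030 − 15.7) × 7.28 / 1780 = 3990 m³.

V ≈ 3990 m³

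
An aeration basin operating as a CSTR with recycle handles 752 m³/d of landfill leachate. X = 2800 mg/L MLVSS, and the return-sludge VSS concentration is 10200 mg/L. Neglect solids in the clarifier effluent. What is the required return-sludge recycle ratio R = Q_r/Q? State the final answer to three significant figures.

Solids balance on the clarifier gives (1+R)X = R·X_r, so R = X/(X_r − X) = 2800 / (10200 − 2800) = 0.3784.

R ≈ 0.378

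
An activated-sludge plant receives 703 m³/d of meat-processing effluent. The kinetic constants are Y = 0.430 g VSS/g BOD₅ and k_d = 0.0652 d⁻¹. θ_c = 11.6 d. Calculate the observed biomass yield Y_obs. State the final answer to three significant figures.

Y_obs ≈ 0.245 g VSS/g BOD₅

The observed yield is Y_obs = Y/(1 + k_d·θ_c) = 0.430 / (1 + 0.0652 × 11.6) = 0.430 / 1.756 = 0.2448 g VSS per g BOD₅ removed.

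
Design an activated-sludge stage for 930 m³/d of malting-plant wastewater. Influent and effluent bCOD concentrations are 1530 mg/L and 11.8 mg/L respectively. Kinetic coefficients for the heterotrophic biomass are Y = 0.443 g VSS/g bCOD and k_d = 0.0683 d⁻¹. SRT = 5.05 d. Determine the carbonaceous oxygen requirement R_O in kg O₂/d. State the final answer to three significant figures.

Observed yield with endogenous decay: Y_obs = Y / (1 + k_d·θ_c) = 0.443 / (1 + 0.0683 × 5.05) = 0.443 / 1.345 = 0.3294 g VSS/g bCOD.
Substrate removed = Q·(S₀ − S) = 930 m³/d × (1530 − 11.8) g/m³ = 1.41×10^6 g/d = 1412 kg/d.
Net sludge production P_X = 0.3294 × 1412 = 465.1 kg VSS/d.
Carbonaceous O₂ demand = substrate oxidised − cell-mass equivalent = 1412 − 1.42 × 465.1 = 751.5 kg O₂/d.

R_O ≈ 752 kg O₂/d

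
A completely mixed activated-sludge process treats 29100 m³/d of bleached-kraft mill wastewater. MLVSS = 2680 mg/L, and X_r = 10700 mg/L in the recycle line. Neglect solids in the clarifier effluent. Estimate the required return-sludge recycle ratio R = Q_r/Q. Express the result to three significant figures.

R ≈ 0.334

R = Q_r/Q = X/(X_r − X) = 2680 / (10700 − 2680) = 0.3342.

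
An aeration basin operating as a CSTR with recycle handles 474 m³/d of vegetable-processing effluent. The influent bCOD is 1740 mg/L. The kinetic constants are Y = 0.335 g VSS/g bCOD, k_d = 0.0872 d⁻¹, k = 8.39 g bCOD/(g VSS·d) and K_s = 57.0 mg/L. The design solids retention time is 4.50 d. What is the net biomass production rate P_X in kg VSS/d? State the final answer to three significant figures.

For a completely mixed reactor with recycle the Lawrence–McCarty relation gives S = K_s·(1 + k_d·θ_c) / [θ_c·(Y·k − k_d) − 1] = 57.0 × (1 + 0.0872 × 4.50) / [4.50 × (0.335 × 8.39 − 0.0872) − 1] = 79.37 / 11.26 = 7.051 mg/L.
Y_obs = Y / (1 + k_d θ_c) = 0.335 / (1 + 0.0872 × 4.50) = 0.335 / 1.392 = 0.2406.
Mass of bCOD removed per day: Q(S₀ − S) = 474 × 1733 g/m³ = 821.4 kg/d.
So the net sludge growth is P_X = 0.2406 × 821.4 = 197.6 kg VSS/d.

P_X ≈ 198 kg VSS/d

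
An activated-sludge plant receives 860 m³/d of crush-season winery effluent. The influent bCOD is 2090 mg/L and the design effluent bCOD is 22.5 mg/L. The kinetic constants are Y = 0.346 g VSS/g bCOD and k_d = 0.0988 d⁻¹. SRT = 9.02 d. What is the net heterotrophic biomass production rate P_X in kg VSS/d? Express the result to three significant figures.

Correct the yield for decay: Y_obs = Y/(1 + k_d θ_c) = 0.346 / (1 + 0.0988 × 9.02) = 0.346 / 1.891 = 0.1830.
Mass of bCOD removed per day: Q(S₀ − S) = 860 × 2068 g/m³ = 1778 kg/d.
Biomass produced: P_X = Y_obs·Q·ΔS = 0.1830 × 1778 ≈ 325.3 kg VSS/d.

P_X ≈ 325 kg VSS/d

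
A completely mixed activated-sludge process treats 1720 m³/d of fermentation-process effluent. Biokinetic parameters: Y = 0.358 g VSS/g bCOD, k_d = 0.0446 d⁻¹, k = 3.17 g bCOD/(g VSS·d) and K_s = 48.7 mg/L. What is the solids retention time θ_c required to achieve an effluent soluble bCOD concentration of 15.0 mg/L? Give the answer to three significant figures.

Specific growth rate at S = 15.0 mg/L: μ = YkS/(K_s+S) = 0.358·3.17·15.0/(48.7+15.0) = 0.2672 d⁻¹.
1/θ_c = 0.2672 − 0.0446 = 0.2226 d⁻¹, so θ_c = 4.492 d.

θ_c ≈ 4.49 d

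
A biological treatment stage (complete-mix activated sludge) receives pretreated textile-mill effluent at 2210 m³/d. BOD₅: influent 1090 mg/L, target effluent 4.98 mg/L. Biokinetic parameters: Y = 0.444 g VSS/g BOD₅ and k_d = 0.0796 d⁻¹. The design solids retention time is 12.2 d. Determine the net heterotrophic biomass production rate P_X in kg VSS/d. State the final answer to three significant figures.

Correct the yield for decay: Y_obs = Y/(1 + k_d θ_c) = 0.444 / (1 + 0.0796 × 12.2) = 0.444 / 1.971 = 0.2253.
ΔS = 1090 − 4.98 = 1085 mg/L, so the substrate removal rate is 2210 × 1085/1000 = 2398 kg BOD₅/d.
Net biomass production P_X = Y_obs × Q·(S₀ − S) = 0.2253 × 2398 = 540.1 kg VSS/d.

P_X ≈ 540 kg VSS/d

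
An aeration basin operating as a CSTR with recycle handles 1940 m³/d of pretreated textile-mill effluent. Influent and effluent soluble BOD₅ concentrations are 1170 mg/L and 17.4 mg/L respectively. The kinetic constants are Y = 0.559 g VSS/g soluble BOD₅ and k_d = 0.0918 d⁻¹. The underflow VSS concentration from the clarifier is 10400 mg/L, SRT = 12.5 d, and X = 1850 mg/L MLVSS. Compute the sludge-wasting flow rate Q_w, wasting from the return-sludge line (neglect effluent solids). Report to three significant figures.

Q_w ≈ 56.0 m³/d

Rearranging the biomass balance for a CMAS with decay, V = Y·Q·ΔS·θ_c / [X·(1+k_d θ_c)] = 0.559 × 1940 × (1170 − 17.4) × 12.5 / [1850 × (1 + 0.0918 × 12.5)] = 1.56×10^7 / 3973 = 3933 m³.
θ_c = V·X/(Q_w·X_r) when wasting from the recycle, so Q_w = V·X/(θ_c·X_r) = 3933 × 1850 / (12.5 × 10400) = 55.97 m³/d.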